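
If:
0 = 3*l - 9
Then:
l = 3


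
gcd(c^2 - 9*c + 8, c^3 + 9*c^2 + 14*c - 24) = c - 1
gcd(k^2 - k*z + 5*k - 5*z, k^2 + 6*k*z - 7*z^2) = -k + z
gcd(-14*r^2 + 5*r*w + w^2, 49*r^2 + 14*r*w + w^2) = 7*r + w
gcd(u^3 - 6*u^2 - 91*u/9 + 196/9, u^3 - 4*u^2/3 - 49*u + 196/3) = u^2 - 25*u/3 + 28/3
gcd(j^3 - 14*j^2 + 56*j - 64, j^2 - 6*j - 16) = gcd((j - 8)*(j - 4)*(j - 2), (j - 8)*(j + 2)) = j - 8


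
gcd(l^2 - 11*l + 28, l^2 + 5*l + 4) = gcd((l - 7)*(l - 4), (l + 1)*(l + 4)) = 1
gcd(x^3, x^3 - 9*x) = x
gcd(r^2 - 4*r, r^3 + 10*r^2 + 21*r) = r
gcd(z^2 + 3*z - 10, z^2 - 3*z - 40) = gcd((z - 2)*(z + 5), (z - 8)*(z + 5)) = z + 5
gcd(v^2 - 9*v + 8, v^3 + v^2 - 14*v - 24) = 1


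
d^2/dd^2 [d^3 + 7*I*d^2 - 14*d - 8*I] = 6*d + 14*I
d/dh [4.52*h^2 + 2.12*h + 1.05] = 9.04*h + 2.12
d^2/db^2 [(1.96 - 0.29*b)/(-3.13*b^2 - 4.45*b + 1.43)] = ((9.6886 - 5.4462*b)*(3.13*b^2 + 4.45*b - 1.43) + (0.29*b - 1.96)*(6.26*b + 4.45)*(12.52*b + 8.9))/(3.13*b^2 + 4.45*b - 1.43)^3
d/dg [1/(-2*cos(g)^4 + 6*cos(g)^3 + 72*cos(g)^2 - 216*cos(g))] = (-4*cos(g)^3 + 9*cos(g)^2 + 72*cos(g) - 108)*sin(g)/(2*(cos(g)^3 - 3*cos(g)^2 - 36*cos(g) + 108)^2*cos(g)^2)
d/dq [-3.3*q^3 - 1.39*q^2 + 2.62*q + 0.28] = -9.9*q^2 - 2.78*q + 2.62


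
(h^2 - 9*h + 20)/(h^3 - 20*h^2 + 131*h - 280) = (h - 4)/(h^2 - 15*h + 56)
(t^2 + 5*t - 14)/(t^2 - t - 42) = (-t^2 - 5*t + 14)/(-t^2 + t + 42)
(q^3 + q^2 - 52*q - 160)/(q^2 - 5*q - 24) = (q^2 + 9*q + 20)/(q + 3)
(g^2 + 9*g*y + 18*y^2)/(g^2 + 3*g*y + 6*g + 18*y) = (g + 6*y)/(g + 6)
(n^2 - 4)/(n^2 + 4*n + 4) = (n - 2)/(n + 2)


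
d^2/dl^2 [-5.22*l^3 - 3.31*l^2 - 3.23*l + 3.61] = -31.32*l - 6.62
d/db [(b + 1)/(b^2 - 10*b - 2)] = (b^2 - 10*b - 2*(b - 5)*(b + 1) - 2)/(-b^2 + 10*b + 2)^2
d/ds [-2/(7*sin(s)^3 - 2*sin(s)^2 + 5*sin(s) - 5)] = 2*(21*sin(s)^2 - 4*sin(s) + 5)*cos(s)/(7*sin(s)^3 - 2*sin(s)^2 + 5*sin(s) - 5)^2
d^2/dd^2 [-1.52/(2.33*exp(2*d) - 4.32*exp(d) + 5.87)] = (-1.52*(4.66*exp(d) - 4.32)*(9.32*exp(d) - 8.64)*exp(d) + (14.1664*exp(d) - 6.5664)*(2.33*exp(2*d) - 4.32*exp(d) + 5.87))*exp(d)/(2.33*exp(2*d) - 4.32*exp(d) + 5.87)^3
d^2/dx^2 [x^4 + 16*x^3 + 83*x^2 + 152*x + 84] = 12*x^2 + 96*x + 166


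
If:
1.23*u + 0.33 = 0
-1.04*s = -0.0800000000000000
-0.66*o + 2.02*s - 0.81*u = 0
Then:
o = 0.56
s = 0.08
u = -0.27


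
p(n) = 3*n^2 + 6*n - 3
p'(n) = 6*n + 6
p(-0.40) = -4.92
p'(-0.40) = 3.60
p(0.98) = 5.76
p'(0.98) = 11.88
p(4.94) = 99.85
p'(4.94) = 35.64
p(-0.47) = -5.16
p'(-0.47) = 3.18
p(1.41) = 11.42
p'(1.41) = 14.46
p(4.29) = 77.95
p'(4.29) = 31.74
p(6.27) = 152.56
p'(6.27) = 43.62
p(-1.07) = -5.99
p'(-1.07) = -0.42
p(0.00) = -3.00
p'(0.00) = 6.00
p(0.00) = -3.00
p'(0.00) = 6.00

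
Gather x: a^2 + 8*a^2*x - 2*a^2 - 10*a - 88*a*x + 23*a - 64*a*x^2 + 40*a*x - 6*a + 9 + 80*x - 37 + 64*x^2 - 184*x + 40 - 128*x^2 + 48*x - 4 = -a^2 + 7*a + x^2*(-64*a - 64) + x*(8*a^2 - 48*a - 56) + 8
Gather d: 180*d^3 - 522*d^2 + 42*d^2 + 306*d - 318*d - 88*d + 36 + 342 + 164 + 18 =180*d^3 - 480*d^2 - 100*d + 560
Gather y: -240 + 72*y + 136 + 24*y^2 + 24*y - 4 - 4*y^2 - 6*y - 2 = 20*y^2 + 90*y - 110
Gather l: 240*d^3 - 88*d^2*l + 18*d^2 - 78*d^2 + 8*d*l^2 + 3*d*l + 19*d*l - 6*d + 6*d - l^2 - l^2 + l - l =240*d^3 - 60*d^2 + l^2*(8*d - 2) + l*(-88*d^2 + 22*d)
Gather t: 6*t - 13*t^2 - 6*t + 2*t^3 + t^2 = 2*t^3 - 12*t^2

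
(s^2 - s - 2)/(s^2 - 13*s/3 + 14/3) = 3*(s + 1)/(3*s - 7)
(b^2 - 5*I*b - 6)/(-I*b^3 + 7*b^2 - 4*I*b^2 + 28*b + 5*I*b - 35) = (I*b^2 + 5*b - 6*I)/(b^3 + b^2*(4 + 7*I) + b*(-5 + 28*I) - 35*I)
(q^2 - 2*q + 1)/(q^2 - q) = (q - 1)/q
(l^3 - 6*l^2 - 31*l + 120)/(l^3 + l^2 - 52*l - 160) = (l - 3)/(l + 4)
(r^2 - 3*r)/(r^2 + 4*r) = (r - 3)/(r + 4)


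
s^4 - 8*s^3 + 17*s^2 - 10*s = s*(s - 5)*(s - 2)*(s - 1)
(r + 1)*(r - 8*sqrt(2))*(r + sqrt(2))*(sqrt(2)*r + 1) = sqrt(2)*r^4 - 13*r^3 + sqrt(2)*r^3 - 23*sqrt(2)*r^2 - 13*r^2 - 23*sqrt(2)*r - 16*r - 16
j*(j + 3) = j^2 + 3*j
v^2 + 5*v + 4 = (v + 1)*(v + 4)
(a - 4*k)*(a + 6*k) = a^2 + 2*a*k - 24*k^2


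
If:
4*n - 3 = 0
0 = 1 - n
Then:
No Solution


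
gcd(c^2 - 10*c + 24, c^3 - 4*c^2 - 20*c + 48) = c - 6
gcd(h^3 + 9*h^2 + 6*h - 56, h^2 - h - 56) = h + 7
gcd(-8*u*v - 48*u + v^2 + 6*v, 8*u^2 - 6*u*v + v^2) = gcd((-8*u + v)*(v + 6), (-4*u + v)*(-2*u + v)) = 1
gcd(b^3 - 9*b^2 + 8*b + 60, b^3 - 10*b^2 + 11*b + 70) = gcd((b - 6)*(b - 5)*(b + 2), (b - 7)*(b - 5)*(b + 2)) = b^2 - 3*b - 10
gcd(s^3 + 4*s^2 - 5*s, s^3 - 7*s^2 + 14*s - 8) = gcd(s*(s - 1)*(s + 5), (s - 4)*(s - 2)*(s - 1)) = s - 1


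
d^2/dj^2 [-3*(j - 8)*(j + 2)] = -6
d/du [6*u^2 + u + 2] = 12*u + 1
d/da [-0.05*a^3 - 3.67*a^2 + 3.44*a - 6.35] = -0.15*a^2 - 7.34*a + 3.44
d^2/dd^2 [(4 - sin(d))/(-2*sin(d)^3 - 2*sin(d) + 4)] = (-2*sin(d)^7 + 18*sin(d)^6 + 5*sin(d)^5 - 33*sin(d)^4 + 35*sin(d)^3 + sin(d)^2 - 22*sin(d) - 2)/(sin(d)^3 + sin(d) - 2)^3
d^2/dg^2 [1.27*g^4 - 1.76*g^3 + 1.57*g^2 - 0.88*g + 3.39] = 15.24*g^2 - 10.56*g + 3.14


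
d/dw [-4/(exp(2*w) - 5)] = 8*exp(2*w)/(exp(2*w) - 5)^2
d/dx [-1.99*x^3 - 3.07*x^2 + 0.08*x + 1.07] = -5.97*x^2 - 6.14*x + 0.08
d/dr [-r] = -1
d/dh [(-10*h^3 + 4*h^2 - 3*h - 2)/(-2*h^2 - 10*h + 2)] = (10*h^4 + 100*h^3 - 53*h^2 + 4*h - 13)/(2*(h^4 + 10*h^3 + 23*h^2 - 10*h + 1))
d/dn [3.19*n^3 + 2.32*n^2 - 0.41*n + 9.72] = 9.57*n^2 + 4.64*n - 0.41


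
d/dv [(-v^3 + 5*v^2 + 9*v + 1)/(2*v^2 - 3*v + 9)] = 2*(-v^4 + 3*v^3 - 30*v^2 + 43*v + 42)/(4*v^4 - 12*v^3 + 45*v^2 - 54*v + 81)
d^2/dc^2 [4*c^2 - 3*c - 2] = 8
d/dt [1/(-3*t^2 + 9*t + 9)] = (2*t - 3)/(3*(-t^2 + 3*t + 3)^2)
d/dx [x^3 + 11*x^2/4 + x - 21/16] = 3*x^2 + 11*x/2 + 1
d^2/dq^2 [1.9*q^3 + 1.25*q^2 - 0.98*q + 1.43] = 11.4*q + 2.5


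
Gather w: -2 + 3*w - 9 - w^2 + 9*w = -w^2 + 12*w - 11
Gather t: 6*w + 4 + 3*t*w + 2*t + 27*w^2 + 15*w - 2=t*(3*w + 2) + 27*w^2 + 21*w + 2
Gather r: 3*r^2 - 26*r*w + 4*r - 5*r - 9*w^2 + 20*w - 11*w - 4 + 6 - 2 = 3*r^2 + r*(-26*w - 1) - 9*w^2 + 9*w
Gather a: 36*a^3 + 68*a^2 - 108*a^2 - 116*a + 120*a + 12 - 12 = 36*a^3 - 40*a^2 + 4*a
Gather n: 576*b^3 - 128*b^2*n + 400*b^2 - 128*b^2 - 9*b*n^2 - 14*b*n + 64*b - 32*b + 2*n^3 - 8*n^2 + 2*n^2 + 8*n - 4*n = 576*b^3 + 272*b^2 + 32*b + 2*n^3 + n^2*(-9*b - 6) + n*(-128*b^2 - 14*b + 4)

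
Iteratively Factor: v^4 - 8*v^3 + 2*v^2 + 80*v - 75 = (v - 5)*(v^3 - 3*v^2 - 13*v + 15) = (v - 5)*(v + 3)*(v^2 - 6*v + 5) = (v - 5)^2*(v + 3)*(v - 1)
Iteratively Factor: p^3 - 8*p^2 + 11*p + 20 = (p - 5)*(p^2 - 3*p - 4) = (p - 5)*(p + 1)*(p - 4)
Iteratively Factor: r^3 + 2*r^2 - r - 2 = (r - 1)*(r^2 + 3*r + 2) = (r - 1)*(r + 2)*(r + 1)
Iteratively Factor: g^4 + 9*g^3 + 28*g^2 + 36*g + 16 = (g + 2)*(g^3 + 7*g^2 + 14*g + 8) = (g + 1)*(g + 2)*(g^2 + 6*g + 8) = (g + 1)*(g + 2)*(g + 4)*(g + 2)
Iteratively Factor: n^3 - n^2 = (n)*(n^2 - n) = n^2*(n - 1)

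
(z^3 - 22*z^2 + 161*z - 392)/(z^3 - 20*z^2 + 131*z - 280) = (z - 7)/(z - 5)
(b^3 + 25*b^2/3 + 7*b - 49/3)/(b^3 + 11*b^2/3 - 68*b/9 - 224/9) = 3*(b^2 + 6*b - 7)/(3*b^2 + 4*b - 32)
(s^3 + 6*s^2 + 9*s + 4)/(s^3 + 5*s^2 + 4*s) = (s + 1)/s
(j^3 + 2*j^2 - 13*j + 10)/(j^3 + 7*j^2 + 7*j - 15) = (j - 2)/(j + 3)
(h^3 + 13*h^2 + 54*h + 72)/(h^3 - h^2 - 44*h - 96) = (h + 6)/(h - 8)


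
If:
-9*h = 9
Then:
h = -1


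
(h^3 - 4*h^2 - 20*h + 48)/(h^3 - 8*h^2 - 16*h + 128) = (h^2 - 8*h + 12)/(h^2 - 12*h + 32)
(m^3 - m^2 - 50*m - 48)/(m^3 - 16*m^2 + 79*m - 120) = (m^2 + 7*m + 6)/(m^2 - 8*m + 15)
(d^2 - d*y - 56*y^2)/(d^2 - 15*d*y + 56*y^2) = (-d - 7*y)/(-d + 7*y)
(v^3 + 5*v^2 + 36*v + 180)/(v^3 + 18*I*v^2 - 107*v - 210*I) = (v^2 + v*(5 - 6*I) - 30*I)/(v^2 + 12*I*v - 35)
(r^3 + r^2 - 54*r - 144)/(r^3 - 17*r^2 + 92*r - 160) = (r^2 + 9*r + 18)/(r^2 - 9*r + 20)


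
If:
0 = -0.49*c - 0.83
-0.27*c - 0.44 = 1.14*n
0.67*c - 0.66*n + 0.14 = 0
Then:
No Solution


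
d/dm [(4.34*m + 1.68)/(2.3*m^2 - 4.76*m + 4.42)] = (-9.982*m^2 - 7.728*m + 27.1796)/(5.29*m^4 - 21.896*m^3 + 42.9896*m^2 - 42.0784*m + 19.5364)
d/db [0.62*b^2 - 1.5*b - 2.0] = 1.24*b - 1.5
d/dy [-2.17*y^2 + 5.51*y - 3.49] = 5.51 - 4.34*y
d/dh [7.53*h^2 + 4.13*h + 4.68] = 15.06*h + 4.13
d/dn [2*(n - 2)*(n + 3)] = 4*n + 2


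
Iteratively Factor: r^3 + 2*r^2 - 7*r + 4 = (r - 1)*(r^2 + 3*r - 4) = (r - 1)^2*(r + 4)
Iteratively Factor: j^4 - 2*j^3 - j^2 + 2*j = (j - 2)*(j^3 - j) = (j - 2)*(j - 1)*(j^2 + j) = j*(j - 2)*(j - 1)*(j + 1)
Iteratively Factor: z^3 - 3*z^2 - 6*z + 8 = (z - 4)*(z^2 + z - 2) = (z - 4)*(z - 1)*(z + 2)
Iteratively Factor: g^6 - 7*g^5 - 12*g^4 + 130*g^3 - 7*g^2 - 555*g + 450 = (g - 5)*(g^5 - 2*g^4 - 22*g^3 + 20*g^2 + 93*g - 90) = (g - 5)*(g - 2)*(g^4 - 22*g^2 - 24*g + 45) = (g - 5)*(g - 2)*(g + 3)*(g^3 - 3*g^2 - 13*g + 15) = (g - 5)^2*(g - 2)*(g + 3)*(g^2 + 2*g - 3) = (g - 5)^2*(g - 2)*(g - 1)*(g + 3)*(g + 3)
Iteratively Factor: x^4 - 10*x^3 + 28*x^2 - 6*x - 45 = (x - 5)*(x^3 - 5*x^2 + 3*x + 9) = (x - 5)*(x + 1)*(x^2 - 6*x + 9) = (x - 5)*(x - 3)*(x + 1)*(x - 3)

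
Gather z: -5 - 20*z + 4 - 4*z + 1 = -24*z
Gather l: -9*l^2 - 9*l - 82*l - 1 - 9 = -9*l^2 - 91*l - 10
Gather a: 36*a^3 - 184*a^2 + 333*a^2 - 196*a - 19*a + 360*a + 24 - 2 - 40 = 36*a^3 + 149*a^2 + 145*a - 18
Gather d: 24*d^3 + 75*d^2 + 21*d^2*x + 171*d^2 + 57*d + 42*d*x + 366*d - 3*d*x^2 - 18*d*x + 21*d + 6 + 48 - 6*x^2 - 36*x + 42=24*d^3 + d^2*(21*x + 246) + d*(-3*x^2 + 24*x + 444) - 6*x^2 - 36*x + 96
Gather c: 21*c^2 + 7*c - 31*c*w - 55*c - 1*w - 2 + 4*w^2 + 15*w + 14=21*c^2 + c*(-31*w - 48) + 4*w^2 + 14*w + 12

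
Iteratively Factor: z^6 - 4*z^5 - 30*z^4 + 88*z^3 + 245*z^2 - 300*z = (z - 5)*(z^5 + z^4 - 25*z^3 - 37*z^2 + 60*z) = (z - 5)*(z + 3)*(z^4 - 2*z^3 - 19*z^2 + 20*z) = (z - 5)*(z + 3)*(z + 4)*(z^3 - 6*z^2 + 5*z) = (z - 5)*(z - 1)*(z + 3)*(z + 4)*(z^2 - 5*z) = z*(z - 5)*(z - 1)*(z + 3)*(z + 4)*(z - 5)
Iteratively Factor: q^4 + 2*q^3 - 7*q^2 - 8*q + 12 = (q - 1)*(q^3 + 3*q^2 - 4*q - 12) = (q - 2)*(q - 1)*(q^2 + 5*q + 6) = (q - 2)*(q - 1)*(q + 2)*(q + 3)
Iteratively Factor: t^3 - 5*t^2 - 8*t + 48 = (t - 4)*(t^2 - t - 12) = (t - 4)^2*(t + 3)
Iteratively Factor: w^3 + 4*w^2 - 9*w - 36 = (w + 4)*(w^2 - 9) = (w + 3)*(w + 4)*(w - 3)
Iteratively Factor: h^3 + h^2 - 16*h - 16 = (h + 4)*(h^2 - 3*h - 4) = (h + 1)*(h + 4)*(h - 4)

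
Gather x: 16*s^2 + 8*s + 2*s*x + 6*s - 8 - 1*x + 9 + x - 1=16*s^2 + 2*s*x + 14*s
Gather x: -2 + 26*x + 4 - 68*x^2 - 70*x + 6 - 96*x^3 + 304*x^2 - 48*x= -96*x^3 + 236*x^2 - 92*x + 8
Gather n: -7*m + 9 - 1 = 8 - 7*m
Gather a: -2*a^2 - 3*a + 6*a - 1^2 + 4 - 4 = -2*a^2 + 3*a - 1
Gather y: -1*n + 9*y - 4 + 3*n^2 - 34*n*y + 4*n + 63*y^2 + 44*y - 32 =3*n^2 + 3*n + 63*y^2 + y*(53 - 34*n) - 36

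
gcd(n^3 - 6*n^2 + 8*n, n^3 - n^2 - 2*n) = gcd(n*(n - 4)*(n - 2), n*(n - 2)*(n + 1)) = n^2 - 2*n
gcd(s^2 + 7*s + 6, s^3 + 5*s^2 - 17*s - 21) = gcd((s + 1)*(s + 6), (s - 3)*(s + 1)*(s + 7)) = s + 1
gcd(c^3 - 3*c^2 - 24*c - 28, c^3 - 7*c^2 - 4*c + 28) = c^2 - 5*c - 14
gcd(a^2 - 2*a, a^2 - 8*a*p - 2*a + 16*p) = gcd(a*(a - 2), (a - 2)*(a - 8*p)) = a - 2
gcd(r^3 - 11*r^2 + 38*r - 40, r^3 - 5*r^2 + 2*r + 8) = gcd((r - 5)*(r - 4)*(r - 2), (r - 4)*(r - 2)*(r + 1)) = r^2 - 6*r + 8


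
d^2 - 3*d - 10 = (d - 5)*(d + 2)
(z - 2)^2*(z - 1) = z^3 - 5*z^2 + 8*z - 4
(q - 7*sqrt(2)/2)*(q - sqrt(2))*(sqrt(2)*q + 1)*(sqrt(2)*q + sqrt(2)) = 2*q^4 - 8*sqrt(2)*q^3 + 2*q^3 - 8*sqrt(2)*q^2 + 5*q^2 + 5*q + 7*sqrt(2)*q + 7*sqrt(2)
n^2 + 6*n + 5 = (n + 1)*(n + 5)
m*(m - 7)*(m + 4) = m^3 - 3*m^2 - 28*m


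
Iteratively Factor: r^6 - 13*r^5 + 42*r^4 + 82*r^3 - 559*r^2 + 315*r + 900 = (r - 3)*(r^5 - 10*r^4 + 12*r^3 + 118*r^2 - 205*r - 300) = (r - 4)*(r - 3)*(r^4 - 6*r^3 - 12*r^2 + 70*r + 75) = (r - 4)*(r - 3)*(r + 1)*(r^3 - 7*r^2 - 5*r + 75) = (r - 4)*(r - 3)*(r + 1)*(r + 3)*(r^2 - 10*r + 25) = (r - 5)*(r - 4)*(r - 3)*(r + 1)*(r + 3)*(r - 5)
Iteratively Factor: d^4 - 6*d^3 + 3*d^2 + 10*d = (d + 1)*(d^3 - 7*d^2 + 10*d) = d*(d + 1)*(d^2 - 7*d + 10) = d*(d - 2)*(d + 1)*(d - 5)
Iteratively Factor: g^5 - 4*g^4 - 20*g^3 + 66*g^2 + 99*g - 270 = (g - 5)*(g^4 + g^3 - 15*g^2 - 9*g + 54) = (g - 5)*(g + 3)*(g^3 - 2*g^2 - 9*g + 18) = (g - 5)*(g + 3)^2*(g^2 - 5*g + 6) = (g - 5)*(g - 3)*(g + 3)^2*(g - 2)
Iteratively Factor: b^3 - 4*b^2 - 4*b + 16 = (b + 2)*(b^2 - 6*b + 8) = (b - 2)*(b + 2)*(b - 4)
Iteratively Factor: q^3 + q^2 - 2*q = (q - 1)*(q^2 + 2*q) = q*(q - 1)*(q + 2)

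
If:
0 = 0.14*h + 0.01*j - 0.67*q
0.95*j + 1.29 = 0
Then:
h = 4.78571428571429*q + 0.0969924812030075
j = -1.36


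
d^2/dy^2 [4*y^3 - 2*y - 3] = 24*y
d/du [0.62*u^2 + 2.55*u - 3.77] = 1.24*u + 2.55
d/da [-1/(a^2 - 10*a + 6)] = 2*(a - 5)/(a^2 - 10*a + 6)^2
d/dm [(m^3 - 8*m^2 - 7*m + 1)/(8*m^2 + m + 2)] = (8*m^4 + 2*m^3 + 54*m^2 - 48*m - 15)/(64*m^4 + 16*m^3 + 33*m^2 + 4*m + 4)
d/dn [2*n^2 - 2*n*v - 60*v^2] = 4*n - 2*v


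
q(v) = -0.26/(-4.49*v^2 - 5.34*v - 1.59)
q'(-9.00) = 0.00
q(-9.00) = 0.00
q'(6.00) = -0.00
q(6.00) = 0.00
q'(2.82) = -0.00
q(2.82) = 0.00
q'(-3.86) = 0.00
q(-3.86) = 0.01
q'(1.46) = -0.01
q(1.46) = 0.01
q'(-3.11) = 0.01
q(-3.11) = 0.01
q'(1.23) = -0.02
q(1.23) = 0.02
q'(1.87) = -0.01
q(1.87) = 0.01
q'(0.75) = -0.05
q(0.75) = 0.03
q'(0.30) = -0.16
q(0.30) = 0.07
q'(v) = -0.26*(8.98*v + 5.34)/(-4.49*v^2 - 5.34*v - 1.59)^2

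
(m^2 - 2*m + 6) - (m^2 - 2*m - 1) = 7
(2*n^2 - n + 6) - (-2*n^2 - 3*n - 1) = 4*n^2 + 2*n + 7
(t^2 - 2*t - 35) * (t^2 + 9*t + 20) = t^4 + 7*t^3 - 33*t^2 - 355*t - 700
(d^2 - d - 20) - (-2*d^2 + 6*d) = 3*d^2 - 7*d - 20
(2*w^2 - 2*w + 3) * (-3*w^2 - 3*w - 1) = -6*w^4 - 5*w^2 - 7*w - 3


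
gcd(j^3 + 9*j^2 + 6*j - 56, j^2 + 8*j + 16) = j + 4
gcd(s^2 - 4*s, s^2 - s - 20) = 1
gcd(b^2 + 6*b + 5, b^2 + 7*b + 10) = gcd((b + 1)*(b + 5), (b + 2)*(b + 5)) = b + 5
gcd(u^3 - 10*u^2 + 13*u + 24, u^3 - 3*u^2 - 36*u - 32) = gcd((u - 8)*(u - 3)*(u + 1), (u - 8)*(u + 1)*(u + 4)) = u^2 - 7*u - 8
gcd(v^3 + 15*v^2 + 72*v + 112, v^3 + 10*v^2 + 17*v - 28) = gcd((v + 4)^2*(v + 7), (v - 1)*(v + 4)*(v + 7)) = v^2 + 11*v + 28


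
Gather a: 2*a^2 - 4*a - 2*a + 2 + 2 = 2*a^2 - 6*a + 4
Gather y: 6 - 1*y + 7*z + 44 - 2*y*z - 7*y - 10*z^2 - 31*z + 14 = y*(-2*z - 8) - 10*z^2 - 24*z + 64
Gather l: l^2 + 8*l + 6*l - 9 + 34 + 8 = l^2 + 14*l + 33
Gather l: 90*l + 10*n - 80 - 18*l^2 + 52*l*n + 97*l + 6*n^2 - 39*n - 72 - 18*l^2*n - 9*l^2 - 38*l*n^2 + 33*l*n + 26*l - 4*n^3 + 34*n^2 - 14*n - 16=l^2*(-18*n - 27) + l*(-38*n^2 + 85*n + 213) - 4*n^3 + 40*n^2 - 43*n - 168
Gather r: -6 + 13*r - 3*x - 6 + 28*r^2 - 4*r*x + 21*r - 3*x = 28*r^2 + r*(34 - 4*x) - 6*x - 12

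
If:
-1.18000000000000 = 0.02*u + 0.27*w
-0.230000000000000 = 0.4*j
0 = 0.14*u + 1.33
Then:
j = -0.58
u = -9.50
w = -3.67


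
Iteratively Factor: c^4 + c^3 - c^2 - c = (c + 1)*(c^3 - c) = (c + 1)^2*(c^2 - c) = c*(c + 1)^2*(c - 1)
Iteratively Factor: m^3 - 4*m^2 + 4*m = (m - 2)*(m^2 - 2*m) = (m - 2)^2*(m)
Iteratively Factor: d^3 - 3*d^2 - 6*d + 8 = (d + 2)*(d^2 - 5*d + 4) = (d - 4)*(d + 2)*(d - 1)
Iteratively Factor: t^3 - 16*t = (t + 4)*(t^2 - 4*t) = (t - 4)*(t + 4)*(t)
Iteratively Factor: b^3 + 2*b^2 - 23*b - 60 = (b + 3)*(b^2 - b - 20) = (b + 3)*(b + 4)*(b - 5)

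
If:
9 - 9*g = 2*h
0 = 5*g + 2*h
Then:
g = 9/4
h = -45/8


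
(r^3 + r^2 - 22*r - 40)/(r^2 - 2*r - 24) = (r^2 - 3*r - 10)/(r - 6)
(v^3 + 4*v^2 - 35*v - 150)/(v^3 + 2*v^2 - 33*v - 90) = (v + 5)/(v + 3)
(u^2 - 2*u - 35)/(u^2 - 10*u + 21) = (u + 5)/(u - 3)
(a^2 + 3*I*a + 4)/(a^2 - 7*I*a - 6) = (a + 4*I)/(a - 6*I)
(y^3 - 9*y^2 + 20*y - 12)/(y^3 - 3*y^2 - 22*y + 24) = (y - 2)/(y + 4)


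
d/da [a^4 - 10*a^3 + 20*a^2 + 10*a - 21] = 4*a^3 - 30*a^2 + 40*a + 10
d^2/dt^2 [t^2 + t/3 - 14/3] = 2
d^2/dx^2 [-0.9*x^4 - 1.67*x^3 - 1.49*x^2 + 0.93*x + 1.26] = -10.8*x^2 - 10.02*x - 2.98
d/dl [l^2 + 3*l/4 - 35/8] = 2*l + 3/4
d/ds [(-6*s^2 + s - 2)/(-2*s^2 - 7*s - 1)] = (44*s^2 + 4*s - 15)/(4*s^4 + 28*s^3 + 53*s^2 + 14*s + 1)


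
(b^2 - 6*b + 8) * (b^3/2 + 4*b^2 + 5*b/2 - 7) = b^5/2 + b^4 - 35*b^3/2 + 10*b^2 + 62*b - 56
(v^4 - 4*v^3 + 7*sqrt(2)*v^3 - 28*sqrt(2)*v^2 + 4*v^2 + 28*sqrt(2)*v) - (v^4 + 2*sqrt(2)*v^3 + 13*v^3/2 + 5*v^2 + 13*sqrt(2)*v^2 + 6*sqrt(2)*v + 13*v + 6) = -21*v^3/2 + 5*sqrt(2)*v^3 - 41*sqrt(2)*v^2 - v^2 - 13*v + 22*sqrt(2)*v - 6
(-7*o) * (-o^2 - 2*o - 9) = 7*o^3 + 14*o^2 + 63*o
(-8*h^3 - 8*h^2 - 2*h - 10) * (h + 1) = -8*h^4 - 16*h^3 - 10*h^2 - 12*h - 10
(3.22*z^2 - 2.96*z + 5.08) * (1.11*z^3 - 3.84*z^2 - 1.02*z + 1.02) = 3.5742*z^5 - 15.6504*z^4 + 13.7208*z^3 - 13.2036*z^2 - 8.2008*z + 5.1816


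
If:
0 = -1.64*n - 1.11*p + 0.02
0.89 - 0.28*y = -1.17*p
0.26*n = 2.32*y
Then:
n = 0.52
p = -0.75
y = 0.06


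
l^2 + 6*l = l*(l + 6)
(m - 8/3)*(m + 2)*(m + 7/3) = m^3 + 5*m^2/3 - 62*m/9 - 112/9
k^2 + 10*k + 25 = (k + 5)^2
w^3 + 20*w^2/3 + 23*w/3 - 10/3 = (w - 1/3)*(w + 2)*(w + 5)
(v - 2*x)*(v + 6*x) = v^2 + 4*v*x - 12*x^2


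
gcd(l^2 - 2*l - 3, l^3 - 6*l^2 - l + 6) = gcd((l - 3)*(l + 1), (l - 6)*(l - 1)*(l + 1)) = l + 1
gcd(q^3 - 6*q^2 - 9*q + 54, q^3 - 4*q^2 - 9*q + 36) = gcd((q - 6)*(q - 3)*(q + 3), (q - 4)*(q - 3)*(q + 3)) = q^2 - 9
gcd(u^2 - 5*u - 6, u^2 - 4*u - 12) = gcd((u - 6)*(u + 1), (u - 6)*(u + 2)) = u - 6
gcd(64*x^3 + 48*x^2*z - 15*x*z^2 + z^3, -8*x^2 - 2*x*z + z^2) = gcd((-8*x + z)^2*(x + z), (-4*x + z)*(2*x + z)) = 1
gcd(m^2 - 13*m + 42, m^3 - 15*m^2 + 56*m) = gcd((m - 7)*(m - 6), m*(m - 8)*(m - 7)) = m - 7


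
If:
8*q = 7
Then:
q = 7/8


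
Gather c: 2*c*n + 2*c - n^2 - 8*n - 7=c*(2*n + 2) - n^2 - 8*n - 7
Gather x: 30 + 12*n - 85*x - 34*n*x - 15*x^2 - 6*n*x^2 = 12*n + x^2*(-6*n - 15) + x*(-34*n - 85) + 30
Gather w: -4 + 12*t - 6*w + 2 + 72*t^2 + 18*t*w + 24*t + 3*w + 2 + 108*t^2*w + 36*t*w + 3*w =72*t^2 + 36*t + w*(108*t^2 + 54*t)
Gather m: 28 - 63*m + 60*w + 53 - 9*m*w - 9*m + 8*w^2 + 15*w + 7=m*(-9*w - 72) + 8*w^2 + 75*w + 88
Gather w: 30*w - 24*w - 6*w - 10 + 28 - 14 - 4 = 0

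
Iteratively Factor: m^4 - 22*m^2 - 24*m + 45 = (m + 3)*(m^3 - 3*m^2 - 13*m + 15) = (m - 1)*(m + 3)*(m^2 - 2*m - 15) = (m - 5)*(m - 1)*(m + 3)*(m + 3)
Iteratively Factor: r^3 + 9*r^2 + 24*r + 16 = (r + 4)*(r^2 + 5*r + 4) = (r + 1)*(r + 4)*(r + 4)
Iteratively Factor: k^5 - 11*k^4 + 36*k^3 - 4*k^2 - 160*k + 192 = (k - 4)*(k^4 - 7*k^3 + 8*k^2 + 28*k - 48) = (k - 4)^2*(k^3 - 3*k^2 - 4*k + 12) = (k - 4)^2*(k - 2)*(k^2 - k - 6) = (k - 4)^2*(k - 3)*(k - 2)*(k + 2)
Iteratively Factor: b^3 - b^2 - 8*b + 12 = (b + 3)*(b^2 - 4*b + 4) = (b - 2)*(b + 3)*(b - 2)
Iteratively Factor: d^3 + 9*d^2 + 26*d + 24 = (d + 3)*(d^2 + 6*d + 8) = (d + 3)*(d + 4)*(d + 2)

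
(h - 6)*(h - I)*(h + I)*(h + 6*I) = h^4 - 6*h^3 + 6*I*h^3 + h^2 - 36*I*h^2 - 6*h + 6*I*h - 36*I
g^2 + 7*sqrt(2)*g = g*(g + 7*sqrt(2))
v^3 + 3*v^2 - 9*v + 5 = (v - 1)^2*(v + 5)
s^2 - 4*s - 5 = (s - 5)*(s + 1)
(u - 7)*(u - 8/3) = u^2 - 29*u/3 + 56/3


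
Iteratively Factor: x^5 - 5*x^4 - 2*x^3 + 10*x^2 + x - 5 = (x - 1)*(x^4 - 4*x^3 - 6*x^2 + 4*x + 5) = (x - 1)*(x + 1)*(x^3 - 5*x^2 - x + 5) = (x - 1)*(x + 1)^2*(x^2 - 6*x + 5) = (x - 5)*(x - 1)*(x + 1)^2*(x - 1)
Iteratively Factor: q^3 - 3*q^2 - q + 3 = (q - 1)*(q^2 - 2*q - 3) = (q - 1)*(q + 1)*(q - 3)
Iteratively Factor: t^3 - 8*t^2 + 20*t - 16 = (t - 4)*(t^2 - 4*t + 4) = (t - 4)*(t - 2)*(t - 2)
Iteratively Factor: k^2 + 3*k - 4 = (k + 4)*(k - 1)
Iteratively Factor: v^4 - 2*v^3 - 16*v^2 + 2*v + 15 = (v + 3)*(v^3 - 5*v^2 - v + 5) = (v - 5)*(v + 3)*(v^2 - 1) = (v - 5)*(v - 1)*(v + 3)*(v + 1)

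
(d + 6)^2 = d^2 + 12*d + 36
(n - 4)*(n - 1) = n^2 - 5*n + 4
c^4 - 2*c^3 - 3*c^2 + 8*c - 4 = (c - 2)*(c - 1)^2*(c + 2)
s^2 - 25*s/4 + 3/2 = (s - 6)*(s - 1/4)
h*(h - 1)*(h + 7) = h^3 + 6*h^2 - 7*h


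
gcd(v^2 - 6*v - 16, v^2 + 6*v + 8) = v + 2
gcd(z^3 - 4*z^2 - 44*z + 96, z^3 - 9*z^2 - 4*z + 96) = z - 8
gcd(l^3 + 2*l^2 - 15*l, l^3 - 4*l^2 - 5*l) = l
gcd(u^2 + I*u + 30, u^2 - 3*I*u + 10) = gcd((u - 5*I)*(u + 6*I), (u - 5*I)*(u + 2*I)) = u - 5*I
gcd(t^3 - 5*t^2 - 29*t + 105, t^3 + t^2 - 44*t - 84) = t - 7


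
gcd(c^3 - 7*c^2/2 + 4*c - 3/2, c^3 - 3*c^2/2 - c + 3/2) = c^2 - 5*c/2 + 3/2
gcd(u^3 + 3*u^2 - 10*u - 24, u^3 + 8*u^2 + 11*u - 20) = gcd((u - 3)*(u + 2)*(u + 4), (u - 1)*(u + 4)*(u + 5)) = u + 4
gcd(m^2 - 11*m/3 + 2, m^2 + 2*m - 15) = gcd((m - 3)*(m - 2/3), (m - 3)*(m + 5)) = m - 3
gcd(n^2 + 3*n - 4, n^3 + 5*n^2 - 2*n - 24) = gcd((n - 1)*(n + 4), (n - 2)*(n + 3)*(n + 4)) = n + 4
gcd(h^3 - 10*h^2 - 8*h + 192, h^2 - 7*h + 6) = h - 6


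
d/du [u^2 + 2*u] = 2*u + 2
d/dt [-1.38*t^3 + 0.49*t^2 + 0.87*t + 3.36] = -4.14*t^2 + 0.98*t + 0.87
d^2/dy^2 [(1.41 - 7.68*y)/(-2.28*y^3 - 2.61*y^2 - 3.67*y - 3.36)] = (239.542272*y^5 + 186.255936*y^4 - 158.142528*y^3 - 834.43959*y^2 - 420.328602*y - 202.659258)/(11.852352*y^9 + 40.703472*y^8 + 103.829148*y^7 + 201.216069*y^6 + 287.096625*y^5 + 342.818271*y^4 + 319.758319*y^3 + 224.16408*y^2 + 124.298496*y + 37.933056)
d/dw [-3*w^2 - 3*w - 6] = -6*w - 3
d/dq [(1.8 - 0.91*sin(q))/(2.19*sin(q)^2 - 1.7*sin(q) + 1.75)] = (1.9929*sin(q)^2 - 7.884*sin(q) + 1.4675)*cos(q)/(4.7961*sin(q)^4 - 7.446*sin(q)^3 + 10.555*sin(q)^2 - 5.95*sin(q) + 3.0625)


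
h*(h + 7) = h^2 + 7*h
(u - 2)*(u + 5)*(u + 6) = u^3 + 9*u^2 + 8*u - 60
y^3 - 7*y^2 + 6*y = y*(y - 6)*(y - 1)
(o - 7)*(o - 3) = o^2 - 10*o + 21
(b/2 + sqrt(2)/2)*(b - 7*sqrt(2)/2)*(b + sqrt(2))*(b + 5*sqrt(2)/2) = b^4/2 + sqrt(2)*b^3/2 - 39*b^2/4 - 37*sqrt(2)*b/2 - 35/2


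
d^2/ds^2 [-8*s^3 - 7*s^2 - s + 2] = -48*s - 14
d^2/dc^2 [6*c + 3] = 0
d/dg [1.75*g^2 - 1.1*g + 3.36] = 3.5*g - 1.1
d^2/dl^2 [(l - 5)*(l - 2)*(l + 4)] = 6*l - 6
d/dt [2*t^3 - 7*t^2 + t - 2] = 6*t^2 - 14*t + 1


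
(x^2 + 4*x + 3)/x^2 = 1 + 4/x + 3/x^2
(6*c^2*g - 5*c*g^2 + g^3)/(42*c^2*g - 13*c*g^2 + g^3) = (6*c^2 - 5*c*g + g^2)/(42*c^2 - 13*c*g + g^2)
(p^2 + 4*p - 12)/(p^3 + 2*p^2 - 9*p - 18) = (p^2 + 4*p - 12)/(p^3 + 2*p^2 - 9*p - 18)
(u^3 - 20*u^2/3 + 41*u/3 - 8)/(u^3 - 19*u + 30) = (3*u^2 - 11*u + 8)/(3*(u^2 + 3*u - 10))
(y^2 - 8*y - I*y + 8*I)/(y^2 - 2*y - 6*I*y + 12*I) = (y^2 - 8*y - I*y + 8*I)/(y^2 - 2*y - 6*I*y + 12*I)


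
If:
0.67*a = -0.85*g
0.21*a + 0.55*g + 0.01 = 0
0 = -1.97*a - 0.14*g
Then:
No Solution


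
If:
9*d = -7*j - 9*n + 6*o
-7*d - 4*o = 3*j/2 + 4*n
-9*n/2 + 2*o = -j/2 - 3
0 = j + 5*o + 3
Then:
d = 124/517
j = -576/517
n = 194/517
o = -195/517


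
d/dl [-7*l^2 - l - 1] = -14*l - 1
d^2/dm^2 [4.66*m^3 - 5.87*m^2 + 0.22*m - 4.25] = 27.96*m - 11.74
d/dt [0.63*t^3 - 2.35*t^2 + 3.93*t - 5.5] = 1.89*t^2 - 4.7*t + 3.93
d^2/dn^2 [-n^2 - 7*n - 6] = -2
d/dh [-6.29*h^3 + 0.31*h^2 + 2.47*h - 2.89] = -18.87*h^2 + 0.62*h + 2.47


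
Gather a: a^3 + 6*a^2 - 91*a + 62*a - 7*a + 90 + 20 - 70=a^3 + 6*a^2 - 36*a + 40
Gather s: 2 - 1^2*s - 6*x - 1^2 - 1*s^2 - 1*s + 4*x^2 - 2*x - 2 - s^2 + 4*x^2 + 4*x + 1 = -2*s^2 - 2*s + 8*x^2 - 4*x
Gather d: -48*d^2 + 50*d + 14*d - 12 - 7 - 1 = -48*d^2 + 64*d - 20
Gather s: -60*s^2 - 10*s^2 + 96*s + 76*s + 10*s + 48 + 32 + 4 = -70*s^2 + 182*s + 84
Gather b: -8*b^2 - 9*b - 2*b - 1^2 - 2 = -8*b^2 - 11*b - 3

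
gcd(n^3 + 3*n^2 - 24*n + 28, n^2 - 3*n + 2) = n - 2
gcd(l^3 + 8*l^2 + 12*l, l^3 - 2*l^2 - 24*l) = l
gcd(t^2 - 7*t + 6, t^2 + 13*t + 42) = 1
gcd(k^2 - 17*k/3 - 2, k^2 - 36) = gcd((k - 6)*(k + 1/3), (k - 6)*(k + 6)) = k - 6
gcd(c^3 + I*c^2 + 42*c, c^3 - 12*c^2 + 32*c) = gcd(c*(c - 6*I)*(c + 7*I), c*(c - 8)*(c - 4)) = c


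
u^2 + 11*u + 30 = (u + 5)*(u + 6)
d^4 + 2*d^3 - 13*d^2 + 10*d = d*(d - 2)*(d - 1)*(d + 5)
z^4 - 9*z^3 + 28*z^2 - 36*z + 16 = (z - 4)*(z - 2)^2*(z - 1)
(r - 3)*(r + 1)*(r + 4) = r^3 + 2*r^2 - 11*r - 12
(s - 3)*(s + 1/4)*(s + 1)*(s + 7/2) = s^4 + 7*s^3/4 - 77*s^2/8 - 13*s - 21/8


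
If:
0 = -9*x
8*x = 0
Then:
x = 0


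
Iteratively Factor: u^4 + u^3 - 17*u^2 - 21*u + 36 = (u - 4)*(u^3 + 5*u^2 + 3*u - 9) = (u - 4)*(u + 3)*(u^2 + 2*u - 3) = (u - 4)*(u + 3)^2*(u - 1)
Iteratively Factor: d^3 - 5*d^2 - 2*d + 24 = (d + 2)*(d^2 - 7*d + 12) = (d - 4)*(d + 2)*(d - 3)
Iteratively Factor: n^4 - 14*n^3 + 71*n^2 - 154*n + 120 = (n - 2)*(n^3 - 12*n^2 + 47*n - 60) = (n - 5)*(n - 2)*(n^2 - 7*n + 12) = (n - 5)*(n - 3)*(n - 2)*(n - 4)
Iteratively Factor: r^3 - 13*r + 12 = (r + 4)*(r^2 - 4*r + 3) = (r - 3)*(r + 4)*(r - 1)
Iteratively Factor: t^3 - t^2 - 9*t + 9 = (t + 3)*(t^2 - 4*t + 3) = (t - 3)*(t + 3)*(t - 1)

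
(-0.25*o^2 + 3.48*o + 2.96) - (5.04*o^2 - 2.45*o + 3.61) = -5.29*o^2 + 5.93*o - 0.65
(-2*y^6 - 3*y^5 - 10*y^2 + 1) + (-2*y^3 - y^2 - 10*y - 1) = -2*y^6 - 3*y^5 - 2*y^3 - 11*y^2 - 10*y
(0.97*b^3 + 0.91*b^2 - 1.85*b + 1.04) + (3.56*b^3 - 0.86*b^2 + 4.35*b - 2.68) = 4.53*b^3 + 0.05*b^2 + 2.5*b - 1.64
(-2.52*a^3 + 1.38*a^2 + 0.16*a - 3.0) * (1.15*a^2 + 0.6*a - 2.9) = -2.898*a^5 + 0.0749999999999997*a^4 + 8.32*a^3 - 7.356*a^2 - 2.264*a + 8.7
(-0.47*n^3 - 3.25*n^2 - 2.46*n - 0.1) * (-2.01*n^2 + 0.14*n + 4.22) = 0.9447*n^5 + 6.4667*n^4 + 2.5062*n^3 - 13.8584*n^2 - 10.3952*n - 0.422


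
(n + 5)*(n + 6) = n^2 + 11*n + 30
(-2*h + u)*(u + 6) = -2*h*u - 12*h + u^2 + 6*u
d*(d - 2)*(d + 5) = d^3 + 3*d^2 - 10*d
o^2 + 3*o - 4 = (o - 1)*(o + 4)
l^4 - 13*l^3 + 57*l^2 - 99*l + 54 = (l - 6)*(l - 3)^2*(l - 1)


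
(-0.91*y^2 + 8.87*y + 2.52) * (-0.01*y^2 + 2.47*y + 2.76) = 0.0091*y^4 - 2.3364*y^3 + 19.3721*y^2 + 30.7056*y + 6.9552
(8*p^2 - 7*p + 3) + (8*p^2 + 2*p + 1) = 16*p^2 - 5*p + 4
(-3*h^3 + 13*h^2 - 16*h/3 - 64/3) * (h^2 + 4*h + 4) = -3*h^5 + h^4 + 104*h^3/3 + 28*h^2/3 - 320*h/3 - 256/3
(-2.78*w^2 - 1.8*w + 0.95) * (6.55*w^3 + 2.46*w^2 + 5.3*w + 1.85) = -18.209*w^5 - 18.6288*w^4 - 12.9395*w^3 - 12.346*w^2 + 1.705*w + 1.7575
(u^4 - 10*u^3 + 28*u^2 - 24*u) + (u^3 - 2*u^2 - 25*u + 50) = u^4 - 9*u^3 + 26*u^2 - 49*u + 50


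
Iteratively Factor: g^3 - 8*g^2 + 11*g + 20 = (g + 1)*(g^2 - 9*g + 20) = (g - 4)*(g + 1)*(g - 5)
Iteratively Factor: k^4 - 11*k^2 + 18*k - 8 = (k - 2)*(k^3 + 2*k^2 - 7*k + 4) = (k - 2)*(k - 1)*(k^2 + 3*k - 4) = (k - 2)*(k - 1)^2*(k + 4)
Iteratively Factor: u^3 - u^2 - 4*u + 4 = (u - 2)*(u^2 + u - 2) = (u - 2)*(u - 1)*(u + 2)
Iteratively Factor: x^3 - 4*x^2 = (x)*(x^2 - 4*x) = x*(x - 4)*(x)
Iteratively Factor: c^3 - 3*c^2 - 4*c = (c + 1)*(c^2 - 4*c) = c*(c + 1)*(c - 4)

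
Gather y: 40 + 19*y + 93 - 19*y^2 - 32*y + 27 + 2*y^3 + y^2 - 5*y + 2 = 2*y^3 - 18*y^2 - 18*y + 162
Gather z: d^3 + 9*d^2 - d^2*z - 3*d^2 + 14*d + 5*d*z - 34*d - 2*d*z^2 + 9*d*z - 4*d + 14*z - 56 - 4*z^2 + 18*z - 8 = d^3 + 6*d^2 - 24*d + z^2*(-2*d - 4) + z*(-d^2 + 14*d + 32) - 64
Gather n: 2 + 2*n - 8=2*n - 6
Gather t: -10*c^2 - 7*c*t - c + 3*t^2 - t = -10*c^2 - c + 3*t^2 + t*(-7*c - 1)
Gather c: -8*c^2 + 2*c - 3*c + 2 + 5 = -8*c^2 - c + 7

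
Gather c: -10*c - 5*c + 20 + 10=30 - 15*c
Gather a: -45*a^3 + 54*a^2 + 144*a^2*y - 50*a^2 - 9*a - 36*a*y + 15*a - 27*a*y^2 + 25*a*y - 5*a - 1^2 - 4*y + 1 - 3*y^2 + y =-45*a^3 + a^2*(144*y + 4) + a*(-27*y^2 - 11*y + 1) - 3*y^2 - 3*y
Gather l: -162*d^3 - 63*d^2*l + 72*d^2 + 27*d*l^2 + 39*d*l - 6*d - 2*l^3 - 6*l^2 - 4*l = -162*d^3 + 72*d^2 - 6*d - 2*l^3 + l^2*(27*d - 6) + l*(-63*d^2 + 39*d - 4)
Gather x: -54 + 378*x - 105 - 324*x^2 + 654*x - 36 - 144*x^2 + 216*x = -468*x^2 + 1248*x - 195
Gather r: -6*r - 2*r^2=-2*r^2 - 6*r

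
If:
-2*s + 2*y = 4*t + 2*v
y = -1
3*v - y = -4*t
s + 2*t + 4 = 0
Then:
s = 1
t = -5/2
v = 3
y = -1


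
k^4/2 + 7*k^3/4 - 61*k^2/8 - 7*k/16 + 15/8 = (k/2 + 1/4)*(k - 5/2)*(k - 1/2)*(k + 6)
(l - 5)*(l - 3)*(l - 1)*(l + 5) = l^4 - 4*l^3 - 22*l^2 + 100*l - 75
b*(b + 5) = b^2 + 5*b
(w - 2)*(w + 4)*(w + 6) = w^3 + 8*w^2 + 4*w - 48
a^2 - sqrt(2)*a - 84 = (a - 7*sqrt(2))*(a + 6*sqrt(2))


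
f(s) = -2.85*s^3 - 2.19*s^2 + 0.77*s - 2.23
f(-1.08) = -2.03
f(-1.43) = 0.52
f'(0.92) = -10.50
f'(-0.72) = -0.51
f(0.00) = -2.23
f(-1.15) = -1.68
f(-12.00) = 4597.97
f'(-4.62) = -161.49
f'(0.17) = -0.22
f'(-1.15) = -5.50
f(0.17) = -2.18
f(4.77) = -357.70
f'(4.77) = -214.66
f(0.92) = -5.59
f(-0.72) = -2.86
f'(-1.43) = -10.45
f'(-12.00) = -1177.87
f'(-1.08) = -4.47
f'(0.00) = 0.77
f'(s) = -8.55*s^2 - 4.38*s + 0.77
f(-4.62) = 228.51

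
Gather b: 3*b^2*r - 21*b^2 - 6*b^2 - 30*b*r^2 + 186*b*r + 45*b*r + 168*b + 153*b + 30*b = b^2*(3*r - 27) + b*(-30*r^2 + 231*r + 351)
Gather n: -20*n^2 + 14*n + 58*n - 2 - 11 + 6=-20*n^2 + 72*n - 7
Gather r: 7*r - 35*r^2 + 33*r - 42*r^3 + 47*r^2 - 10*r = -42*r^3 + 12*r^2 + 30*r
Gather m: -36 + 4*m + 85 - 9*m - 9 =40 - 5*m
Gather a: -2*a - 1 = -2*a - 1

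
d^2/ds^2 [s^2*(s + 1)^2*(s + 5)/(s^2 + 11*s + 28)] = 2*(3*s^7 + 95*s^6 + 1209*s^5 + 7749*s^4 + 26056*s^3 + 42672*s^2 + 25872*s + 3920)/(s^6 + 33*s^5 + 447*s^4 + 3179*s^3 + 12516*s^2 + 25872*s + 21952)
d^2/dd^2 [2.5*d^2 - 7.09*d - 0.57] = 5.00000000000000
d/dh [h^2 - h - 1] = 2*h - 1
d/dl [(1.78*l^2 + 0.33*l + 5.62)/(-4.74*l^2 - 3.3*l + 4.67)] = (-4.3098*l^2 + 69.9028*l + 20.0871)/(22.4676*l^4 + 31.284*l^3 - 33.3816*l^2 - 30.822*l + 21.8089)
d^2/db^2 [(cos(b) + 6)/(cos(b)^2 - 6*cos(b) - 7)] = (9*sin(b)^4*cos(b) + 30*sin(b)^4 - 366*sin(b)^2 - 161*cos(b)/2 - 15*cos(3*b) - cos(5*b)/2 - 96)/(sin(b)^2 + 6*cos(b) + 6)^3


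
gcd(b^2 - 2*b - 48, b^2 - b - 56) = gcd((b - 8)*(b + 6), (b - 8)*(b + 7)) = b - 8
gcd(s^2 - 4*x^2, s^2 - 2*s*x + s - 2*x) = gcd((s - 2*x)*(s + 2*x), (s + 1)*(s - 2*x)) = -s + 2*x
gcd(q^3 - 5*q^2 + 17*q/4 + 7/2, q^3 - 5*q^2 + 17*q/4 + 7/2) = q^3 - 5*q^2 + 17*q/4 + 7/2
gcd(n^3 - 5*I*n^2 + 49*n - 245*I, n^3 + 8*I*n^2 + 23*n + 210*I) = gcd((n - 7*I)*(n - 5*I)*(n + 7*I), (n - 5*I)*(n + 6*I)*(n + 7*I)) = n^2 + 2*I*n + 35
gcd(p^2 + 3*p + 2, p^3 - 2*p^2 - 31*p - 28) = p + 1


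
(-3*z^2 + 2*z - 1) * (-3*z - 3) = 9*z^3 + 3*z^2 - 3*z + 3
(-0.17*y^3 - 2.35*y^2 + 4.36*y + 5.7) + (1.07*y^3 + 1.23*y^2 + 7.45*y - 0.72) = 0.9*y^3 - 1.12*y^2 + 11.81*y + 4.98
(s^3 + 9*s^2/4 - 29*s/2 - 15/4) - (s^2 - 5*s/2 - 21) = s^3 + 5*s^2/4 - 12*s + 69/4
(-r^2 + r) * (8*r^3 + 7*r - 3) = -8*r^5 + 8*r^4 - 7*r^3 + 10*r^2 - 3*r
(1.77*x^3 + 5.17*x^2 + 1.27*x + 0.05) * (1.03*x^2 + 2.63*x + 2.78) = 1.8231*x^5 + 9.9802*x^4 + 19.8258*x^3 + 17.7642*x^2 + 3.6621*x + 0.139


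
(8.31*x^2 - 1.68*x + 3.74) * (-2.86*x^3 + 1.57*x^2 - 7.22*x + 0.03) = -23.7666*x^5 + 17.8515*x^4 - 73.3322*x^3 + 18.2507*x^2 - 27.0532*x + 0.1122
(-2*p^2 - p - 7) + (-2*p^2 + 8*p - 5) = -4*p^2 + 7*p - 12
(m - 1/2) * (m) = m^2 - m/2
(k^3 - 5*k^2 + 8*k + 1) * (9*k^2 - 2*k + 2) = 9*k^5 - 47*k^4 + 84*k^3 - 17*k^2 + 14*k + 2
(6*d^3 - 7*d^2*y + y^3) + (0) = 6*d^3 - 7*d^2*y + y^3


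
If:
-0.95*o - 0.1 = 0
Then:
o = -0.11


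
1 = 1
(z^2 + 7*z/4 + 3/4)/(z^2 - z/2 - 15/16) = 4*(z + 1)/(4*z - 5)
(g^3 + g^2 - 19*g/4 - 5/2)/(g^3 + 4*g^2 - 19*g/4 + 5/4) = (4*g^3 + 4*g^2 - 19*g - 10)/(4*g^3 + 16*g^2 - 19*g + 5)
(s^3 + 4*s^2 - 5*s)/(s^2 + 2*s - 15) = s*(s - 1)/(s - 3)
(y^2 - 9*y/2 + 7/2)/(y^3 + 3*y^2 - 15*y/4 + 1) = 2*(2*y^2 - 9*y + 7)/(4*y^3 + 12*y^2 - 15*y + 4)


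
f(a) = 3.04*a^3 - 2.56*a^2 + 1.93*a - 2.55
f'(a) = 9.12*a^2 - 5.12*a + 1.93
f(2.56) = 36.62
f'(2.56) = 48.59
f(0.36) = -2.05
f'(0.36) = 1.27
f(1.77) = 9.70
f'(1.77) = 21.44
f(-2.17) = -49.86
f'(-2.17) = 55.99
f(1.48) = 4.55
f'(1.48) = 14.33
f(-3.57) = -180.38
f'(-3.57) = 136.44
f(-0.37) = -3.77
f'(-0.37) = 5.07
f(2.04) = 16.54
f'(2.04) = 29.44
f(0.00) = -2.55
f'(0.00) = 1.93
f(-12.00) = -5647.47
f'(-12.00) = 1376.65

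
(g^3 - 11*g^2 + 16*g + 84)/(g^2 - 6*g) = g - 5 - 14/g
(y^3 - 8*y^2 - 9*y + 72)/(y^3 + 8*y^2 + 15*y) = (y^2 - 11*y + 24)/(y*(y + 5))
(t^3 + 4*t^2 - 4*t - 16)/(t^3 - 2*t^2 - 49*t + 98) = (t^2 + 6*t + 8)/(t^2 - 49)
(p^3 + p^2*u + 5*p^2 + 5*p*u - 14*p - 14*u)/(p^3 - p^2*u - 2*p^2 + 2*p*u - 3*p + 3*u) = (p^3 + p^2*u + 5*p^2 + 5*p*u - 14*p - 14*u)/(p^3 - p^2*u - 2*p^2 + 2*p*u - 3*p + 3*u)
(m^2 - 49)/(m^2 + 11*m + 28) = (m - 7)/(m + 4)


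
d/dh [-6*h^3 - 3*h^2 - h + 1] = -18*h^2 - 6*h - 1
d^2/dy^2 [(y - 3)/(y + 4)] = -14/(y + 4)^3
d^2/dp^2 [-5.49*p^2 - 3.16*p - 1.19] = -10.9800000000000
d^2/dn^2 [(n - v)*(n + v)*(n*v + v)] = 2*v*(3*n + 1)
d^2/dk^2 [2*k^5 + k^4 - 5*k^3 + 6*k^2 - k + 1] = 40*k^3 + 12*k^2 - 30*k + 12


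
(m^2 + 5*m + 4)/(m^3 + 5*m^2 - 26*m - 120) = (m + 1)/(m^2 + m - 30)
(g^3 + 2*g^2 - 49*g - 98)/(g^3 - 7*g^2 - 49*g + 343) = (g + 2)/(g - 7)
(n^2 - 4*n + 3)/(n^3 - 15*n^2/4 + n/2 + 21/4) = 4*(n - 1)/(4*n^2 - 3*n - 7)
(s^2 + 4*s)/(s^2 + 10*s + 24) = s/(s + 6)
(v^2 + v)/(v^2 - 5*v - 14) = v*(v + 1)/(v^2 - 5*v - 14)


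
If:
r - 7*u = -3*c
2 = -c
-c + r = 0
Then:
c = -2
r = -2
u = -8/7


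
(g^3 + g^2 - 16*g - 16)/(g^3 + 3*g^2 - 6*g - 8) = (g - 4)/(g - 2)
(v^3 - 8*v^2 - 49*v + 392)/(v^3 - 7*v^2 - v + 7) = (v^2 - v - 56)/(v^2 - 1)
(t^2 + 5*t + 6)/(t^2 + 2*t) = (t + 3)/t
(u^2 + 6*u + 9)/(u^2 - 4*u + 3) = (u^2 + 6*u + 9)/(u^2 - 4*u + 3)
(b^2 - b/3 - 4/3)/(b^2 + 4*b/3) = (3*b^2 - b - 4)/(b*(3*b + 4))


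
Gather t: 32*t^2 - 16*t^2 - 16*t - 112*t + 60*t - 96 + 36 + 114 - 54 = 16*t^2 - 68*t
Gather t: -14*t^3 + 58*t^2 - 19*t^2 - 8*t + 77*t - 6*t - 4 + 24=-14*t^3 + 39*t^2 + 63*t + 20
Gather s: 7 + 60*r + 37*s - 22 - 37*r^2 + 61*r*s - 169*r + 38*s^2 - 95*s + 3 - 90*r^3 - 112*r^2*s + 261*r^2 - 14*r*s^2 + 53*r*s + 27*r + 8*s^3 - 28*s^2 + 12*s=-90*r^3 + 224*r^2 - 82*r + 8*s^3 + s^2*(10 - 14*r) + s*(-112*r^2 + 114*r - 46) - 12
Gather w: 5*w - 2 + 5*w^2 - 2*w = 5*w^2 + 3*w - 2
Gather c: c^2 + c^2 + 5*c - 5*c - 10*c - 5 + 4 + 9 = 2*c^2 - 10*c + 8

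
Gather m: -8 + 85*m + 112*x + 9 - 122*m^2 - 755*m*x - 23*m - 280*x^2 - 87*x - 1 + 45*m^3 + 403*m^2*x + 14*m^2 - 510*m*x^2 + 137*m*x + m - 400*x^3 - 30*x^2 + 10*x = 45*m^3 + m^2*(403*x - 108) + m*(-510*x^2 - 618*x + 63) - 400*x^3 - 310*x^2 + 35*x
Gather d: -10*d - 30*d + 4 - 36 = -40*d - 32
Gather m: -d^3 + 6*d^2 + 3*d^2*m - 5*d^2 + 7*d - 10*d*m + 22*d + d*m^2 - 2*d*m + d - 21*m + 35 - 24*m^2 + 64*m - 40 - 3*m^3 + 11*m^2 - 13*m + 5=-d^3 + d^2 + 30*d - 3*m^3 + m^2*(d - 13) + m*(3*d^2 - 12*d + 30)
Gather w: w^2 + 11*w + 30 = w^2 + 11*w + 30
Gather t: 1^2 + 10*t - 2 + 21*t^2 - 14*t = 21*t^2 - 4*t - 1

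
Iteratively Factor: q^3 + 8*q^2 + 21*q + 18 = (q + 3)*(q^2 + 5*q + 6) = (q + 3)^2*(q + 2)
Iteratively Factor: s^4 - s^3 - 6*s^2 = (s)*(s^3 - s^2 - 6*s) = s^2*(s^2 - s - 6) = s^2*(s + 2)*(s - 3)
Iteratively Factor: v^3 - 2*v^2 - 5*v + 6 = (v + 2)*(v^2 - 4*v + 3) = (v - 1)*(v + 2)*(v - 3)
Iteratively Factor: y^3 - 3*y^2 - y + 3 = (y - 3)*(y^2 - 1) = (y - 3)*(y - 1)*(y + 1)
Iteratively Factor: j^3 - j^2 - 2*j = (j - 2)*(j^2 + j) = (j - 2)*(j + 1)*(j)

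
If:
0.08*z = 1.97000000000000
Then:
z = 24.62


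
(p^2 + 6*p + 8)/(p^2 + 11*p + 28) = (p + 2)/(p + 7)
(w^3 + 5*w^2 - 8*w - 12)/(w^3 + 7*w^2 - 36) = (w + 1)/(w + 3)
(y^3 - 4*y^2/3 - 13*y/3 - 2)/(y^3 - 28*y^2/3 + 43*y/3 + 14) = (y + 1)/(y - 7)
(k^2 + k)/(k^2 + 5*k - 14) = k*(k + 1)/(k^2 + 5*k - 14)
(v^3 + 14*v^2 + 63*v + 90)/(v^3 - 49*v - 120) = (v + 6)/(v - 8)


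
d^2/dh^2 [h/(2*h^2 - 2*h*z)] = ((-3*h + z)*(h - z) + (2*h - z)^2)/(h^2*(h - z)^3)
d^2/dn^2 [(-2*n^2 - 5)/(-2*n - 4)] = 13/(n^3 + 6*n^2 + 12*n + 8)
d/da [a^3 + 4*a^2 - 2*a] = 3*a^2 + 8*a - 2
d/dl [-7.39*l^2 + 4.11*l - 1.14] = 4.11 - 14.78*l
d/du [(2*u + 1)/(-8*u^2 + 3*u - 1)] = (16*u^2 + 16*u - 5)/(64*u^4 - 48*u^3 + 25*u^2 - 6*u + 1)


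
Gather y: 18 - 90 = -72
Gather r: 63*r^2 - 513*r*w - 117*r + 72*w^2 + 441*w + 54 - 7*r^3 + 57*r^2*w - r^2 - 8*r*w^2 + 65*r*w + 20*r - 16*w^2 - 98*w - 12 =-7*r^3 + r^2*(57*w + 62) + r*(-8*w^2 - 448*w - 97) + 56*w^2 + 343*w + 42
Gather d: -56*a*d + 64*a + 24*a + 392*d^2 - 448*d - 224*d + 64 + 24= 88*a + 392*d^2 + d*(-56*a - 672) + 88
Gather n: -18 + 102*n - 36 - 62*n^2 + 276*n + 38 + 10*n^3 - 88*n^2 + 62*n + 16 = 10*n^3 - 150*n^2 + 440*n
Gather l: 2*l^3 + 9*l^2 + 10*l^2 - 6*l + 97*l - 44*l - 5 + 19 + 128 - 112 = 2*l^3 + 19*l^2 + 47*l + 30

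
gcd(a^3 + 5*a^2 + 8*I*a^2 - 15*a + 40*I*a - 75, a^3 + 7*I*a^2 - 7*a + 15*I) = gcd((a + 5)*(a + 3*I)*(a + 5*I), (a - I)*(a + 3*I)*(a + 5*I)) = a^2 + 8*I*a - 15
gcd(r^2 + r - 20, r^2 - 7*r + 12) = r - 4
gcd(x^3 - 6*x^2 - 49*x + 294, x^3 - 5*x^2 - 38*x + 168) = x - 7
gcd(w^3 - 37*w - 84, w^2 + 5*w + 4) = w + 4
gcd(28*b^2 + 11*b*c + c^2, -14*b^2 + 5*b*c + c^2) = 7*b + c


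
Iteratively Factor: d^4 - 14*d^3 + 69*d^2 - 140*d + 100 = (d - 2)*(d^3 - 12*d^2 + 45*d - 50) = (d - 2)^2*(d^2 - 10*d + 25) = (d - 5)*(d - 2)^2*(d - 5)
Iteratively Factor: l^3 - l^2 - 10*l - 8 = (l + 2)*(l^2 - 3*l - 4) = (l - 4)*(l + 2)*(l + 1)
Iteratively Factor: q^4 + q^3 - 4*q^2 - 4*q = (q + 2)*(q^3 - q^2 - 2*q) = (q - 2)*(q + 2)*(q^2 + q) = q*(q - 2)*(q + 2)*(q + 1)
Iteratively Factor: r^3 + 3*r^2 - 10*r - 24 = (r + 2)*(r^2 + r - 12) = (r - 3)*(r + 2)*(r + 4)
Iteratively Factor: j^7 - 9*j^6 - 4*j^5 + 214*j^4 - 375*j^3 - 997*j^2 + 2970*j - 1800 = (j + 4)*(j^6 - 13*j^5 + 48*j^4 + 22*j^3 - 463*j^2 + 855*j - 450) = (j + 3)*(j + 4)*(j^5 - 16*j^4 + 96*j^3 - 266*j^2 + 335*j - 150) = (j - 2)*(j + 3)*(j + 4)*(j^4 - 14*j^3 + 68*j^2 - 130*j + 75) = (j - 5)*(j - 2)*(j + 3)*(j + 4)*(j^3 - 9*j^2 + 23*j - 15) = (j - 5)*(j - 2)*(j - 1)*(j + 3)*(j + 4)*(j^2 - 8*j + 15) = (j - 5)*(j - 3)*(j - 2)*(j - 1)*(j + 3)*(j + 4)*(j - 5)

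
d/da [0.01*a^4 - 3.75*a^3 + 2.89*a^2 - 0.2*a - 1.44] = 0.04*a^3 - 11.25*a^2 + 5.78*a - 0.2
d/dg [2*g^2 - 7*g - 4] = 4*g - 7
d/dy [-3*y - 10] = -3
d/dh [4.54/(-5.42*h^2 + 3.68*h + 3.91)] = (49.2136*h - 16.7072)/(-5.42*h^2 + 3.68*h + 3.91)^2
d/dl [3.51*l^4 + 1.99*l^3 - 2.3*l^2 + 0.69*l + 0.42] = 14.04*l^3 + 5.97*l^2 - 4.6*l + 0.69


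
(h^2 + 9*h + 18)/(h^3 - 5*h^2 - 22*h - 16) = (h^2 + 9*h + 18)/(h^3 - 5*h^2 - 22*h - 16)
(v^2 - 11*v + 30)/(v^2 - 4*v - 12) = (v - 5)/(v + 2)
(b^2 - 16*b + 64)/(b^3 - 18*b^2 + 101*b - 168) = (b - 8)/(b^2 - 10*b + 21)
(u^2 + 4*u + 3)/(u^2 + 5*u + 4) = (u + 3)/(u + 4)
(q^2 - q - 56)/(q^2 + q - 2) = (q^2 - q - 56)/(q^2 + q - 2)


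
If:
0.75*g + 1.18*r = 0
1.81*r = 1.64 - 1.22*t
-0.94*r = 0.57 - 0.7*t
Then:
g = -0.30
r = 0.19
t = 1.07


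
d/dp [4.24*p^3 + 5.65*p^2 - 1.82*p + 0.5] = 12.72*p^2 + 11.3*p - 1.82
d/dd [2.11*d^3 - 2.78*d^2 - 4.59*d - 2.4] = 6.33*d^2 - 5.56*d - 4.59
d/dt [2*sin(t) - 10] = 2*cos(t)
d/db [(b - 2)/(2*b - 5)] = -1/(2*b - 5)^2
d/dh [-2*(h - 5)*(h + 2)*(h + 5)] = -6*h^2 - 8*h + 50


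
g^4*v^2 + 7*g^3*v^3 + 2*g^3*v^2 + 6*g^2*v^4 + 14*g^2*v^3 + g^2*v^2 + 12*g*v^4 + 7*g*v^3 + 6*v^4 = (g + v)*(g + 6*v)*(g*v + v)^2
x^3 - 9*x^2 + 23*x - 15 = (x - 5)*(x - 3)*(x - 1)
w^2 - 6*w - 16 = (w - 8)*(w + 2)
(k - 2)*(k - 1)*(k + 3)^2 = k^4 + 3*k^3 - 7*k^2 - 15*k + 18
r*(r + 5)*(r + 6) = r^3 + 11*r^2 + 30*r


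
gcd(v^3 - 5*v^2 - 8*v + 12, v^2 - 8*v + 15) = 1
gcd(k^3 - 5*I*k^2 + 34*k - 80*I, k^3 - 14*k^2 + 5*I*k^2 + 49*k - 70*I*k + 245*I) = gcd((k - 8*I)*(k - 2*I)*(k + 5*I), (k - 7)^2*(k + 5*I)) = k + 5*I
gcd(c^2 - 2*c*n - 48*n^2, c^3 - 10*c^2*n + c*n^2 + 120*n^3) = c - 8*n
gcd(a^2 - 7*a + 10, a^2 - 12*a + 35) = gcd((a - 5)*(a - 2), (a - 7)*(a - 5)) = a - 5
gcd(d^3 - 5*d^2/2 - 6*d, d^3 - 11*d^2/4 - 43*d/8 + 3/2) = d^2 - 5*d/2 - 6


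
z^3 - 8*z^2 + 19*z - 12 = (z - 4)*(z - 3)*(z - 1)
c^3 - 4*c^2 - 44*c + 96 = (c - 8)*(c - 2)*(c + 6)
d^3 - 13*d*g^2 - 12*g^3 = (d - 4*g)*(d + g)*(d + 3*g)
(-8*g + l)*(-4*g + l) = 32*g^2 - 12*g*l + l^2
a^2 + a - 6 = (a - 2)*(a + 3)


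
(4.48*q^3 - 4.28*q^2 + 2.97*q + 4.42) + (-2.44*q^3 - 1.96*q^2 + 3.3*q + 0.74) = 2.04*q^3 - 6.24*q^2 + 6.27*q + 5.16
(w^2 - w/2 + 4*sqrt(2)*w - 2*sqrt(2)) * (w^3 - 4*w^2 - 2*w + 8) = w^5 - 9*w^4/2 + 4*sqrt(2)*w^4 - 18*sqrt(2)*w^3 + 9*w^2 - 4*w + 36*sqrt(2)*w - 16*sqrt(2)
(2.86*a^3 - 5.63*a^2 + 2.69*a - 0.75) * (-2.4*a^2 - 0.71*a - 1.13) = -6.864*a^5 + 11.4814*a^4 - 5.6905*a^3 + 6.252*a^2 - 2.5072*a + 0.8475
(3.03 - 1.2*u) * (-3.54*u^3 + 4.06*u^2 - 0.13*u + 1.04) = 4.248*u^4 - 15.5982*u^3 + 12.4578*u^2 - 1.6419*u + 3.1512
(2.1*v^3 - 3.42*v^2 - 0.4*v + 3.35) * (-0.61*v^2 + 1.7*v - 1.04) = -1.281*v^5 + 5.6562*v^4 - 7.754*v^3 + 0.8333*v^2 + 6.111*v - 3.484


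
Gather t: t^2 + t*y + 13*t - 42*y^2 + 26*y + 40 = t^2 + t*(y + 13) - 42*y^2 + 26*y + 40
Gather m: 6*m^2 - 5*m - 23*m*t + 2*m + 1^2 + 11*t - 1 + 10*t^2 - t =6*m^2 + m*(-23*t - 3) + 10*t^2 + 10*t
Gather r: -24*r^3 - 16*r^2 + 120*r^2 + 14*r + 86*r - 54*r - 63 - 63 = -24*r^3 + 104*r^2 + 46*r - 126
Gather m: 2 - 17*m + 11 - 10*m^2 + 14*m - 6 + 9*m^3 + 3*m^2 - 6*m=9*m^3 - 7*m^2 - 9*m + 7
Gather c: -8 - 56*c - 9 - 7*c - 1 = -63*c - 18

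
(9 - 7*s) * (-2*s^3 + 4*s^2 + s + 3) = 14*s^4 - 46*s^3 + 29*s^2 - 12*s + 27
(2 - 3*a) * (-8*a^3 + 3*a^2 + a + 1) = 24*a^4 - 25*a^3 + 3*a^2 - a + 2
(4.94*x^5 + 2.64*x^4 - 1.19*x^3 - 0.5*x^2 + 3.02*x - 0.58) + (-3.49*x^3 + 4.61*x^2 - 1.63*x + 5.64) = 4.94*x^5 + 2.64*x^4 - 4.68*x^3 + 4.11*x^2 + 1.39*x + 5.06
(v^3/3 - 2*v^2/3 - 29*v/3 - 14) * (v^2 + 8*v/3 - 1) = v^5/3 + 2*v^4/9 - 106*v^3/9 - 352*v^2/9 - 83*v/3 + 14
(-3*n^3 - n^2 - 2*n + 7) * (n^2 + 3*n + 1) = -3*n^5 - 10*n^4 - 8*n^3 + 19*n + 7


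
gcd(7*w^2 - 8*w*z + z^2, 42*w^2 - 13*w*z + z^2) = -7*w + z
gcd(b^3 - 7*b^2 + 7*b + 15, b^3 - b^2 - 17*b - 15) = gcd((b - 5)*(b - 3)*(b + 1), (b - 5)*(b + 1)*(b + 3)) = b^2 - 4*b - 5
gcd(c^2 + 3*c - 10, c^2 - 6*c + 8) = c - 2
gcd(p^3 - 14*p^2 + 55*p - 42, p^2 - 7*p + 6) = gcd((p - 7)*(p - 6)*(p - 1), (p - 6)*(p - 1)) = p^2 - 7*p + 6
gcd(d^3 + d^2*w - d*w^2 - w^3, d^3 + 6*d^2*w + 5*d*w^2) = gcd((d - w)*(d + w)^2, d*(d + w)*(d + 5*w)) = d + w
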